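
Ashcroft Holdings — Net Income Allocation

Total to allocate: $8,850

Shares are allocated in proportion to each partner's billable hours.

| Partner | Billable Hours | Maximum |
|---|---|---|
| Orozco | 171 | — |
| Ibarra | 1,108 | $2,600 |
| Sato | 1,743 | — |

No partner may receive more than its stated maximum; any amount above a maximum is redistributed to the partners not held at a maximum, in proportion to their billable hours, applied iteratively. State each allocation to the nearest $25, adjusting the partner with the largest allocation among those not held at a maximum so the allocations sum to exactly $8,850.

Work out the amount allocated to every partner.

Orozco: $550 · Ibarra: $2,600 · Sato: $5,700

Billable hours total: 3,022.
Pro-rata shares before constraints: Orozco 500.78; Ibarra 3,244.80; Sato 5,104.42.
Held at cap: Ibarra ($2,600); residual $6,250 reallocated over remaining billable hours 1,914.
Shares after redistribution: Orozco 558.39 → $550; Sato 5,691.61 → $5,700.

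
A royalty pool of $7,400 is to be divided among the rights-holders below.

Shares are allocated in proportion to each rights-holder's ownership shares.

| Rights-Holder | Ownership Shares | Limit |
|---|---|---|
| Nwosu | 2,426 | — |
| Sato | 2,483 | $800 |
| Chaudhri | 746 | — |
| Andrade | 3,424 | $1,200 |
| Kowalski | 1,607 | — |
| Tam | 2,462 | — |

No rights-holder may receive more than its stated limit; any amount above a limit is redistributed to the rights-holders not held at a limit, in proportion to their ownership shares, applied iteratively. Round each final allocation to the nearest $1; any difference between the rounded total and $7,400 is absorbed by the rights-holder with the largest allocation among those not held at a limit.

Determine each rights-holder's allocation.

Nwosu: $1,809 | Sato: $800 | Chaudhri: $556 | Andrade: $1,200 | Kowalski: $1,198 | Tam: $1,837

Sum of ownership shares: 13,148.
Unconstrained shares: Nwosu 1,365.41; Sato 1,397.49; Chaudhri 419.87; Andrade 1,927.11; Kowalski 904.46; Tam 1,385.67.
Capped: Sato ($800), Andrade ($1,200); remaining pool $5,400 reallocated over remaining ownership shares 7,241.
Remaining shares: Nwosu 1,809.20 → $1,809; Chaudhri 556.33 → $556; Kowalski 1,198.43 → $1,198; Tam 1,836.04 → $1,836.
Rounding difference +$1 applied to Tam → $1,837.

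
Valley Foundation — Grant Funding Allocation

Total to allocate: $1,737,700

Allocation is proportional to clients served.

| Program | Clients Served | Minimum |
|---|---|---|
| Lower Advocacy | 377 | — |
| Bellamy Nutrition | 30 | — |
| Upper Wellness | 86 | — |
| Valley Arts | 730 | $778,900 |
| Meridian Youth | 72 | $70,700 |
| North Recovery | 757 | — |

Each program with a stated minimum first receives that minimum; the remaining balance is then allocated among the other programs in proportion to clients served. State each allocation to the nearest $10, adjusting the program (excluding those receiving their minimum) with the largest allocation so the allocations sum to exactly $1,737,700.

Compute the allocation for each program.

Lower Advocacy: $267,850 · Bellamy Nutrition: $21,310 · Upper Wellness: $61,100 · Valley Arts: $778,900 · Meridian Youth: $70,700 · North Recovery: $537,840

Guaranteed amounts: Valley Arts $778,900; Meridian Youth $70,700. Remaining pool $888,100.
Remaining pool split over remaining clients served 1,250: Lower Advocacy 267,850.96 → $267,850; Bellamy Nutrition 21,314.40 → $21,310; Upper Wellness 61,101.28 → $61,100; North Recovery 537,833.36 → $537,830.
Rounding difference +$10 applied to North Recovery → $537,840.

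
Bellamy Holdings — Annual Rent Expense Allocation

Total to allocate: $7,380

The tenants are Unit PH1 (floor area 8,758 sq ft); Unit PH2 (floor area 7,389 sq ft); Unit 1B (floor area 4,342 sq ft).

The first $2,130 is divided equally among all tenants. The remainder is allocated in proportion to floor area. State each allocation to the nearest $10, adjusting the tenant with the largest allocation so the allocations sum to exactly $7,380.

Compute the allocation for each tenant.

Unit PH1: $2,960 · Unit PH2: $2,600 · Unit 1B: $1,820

$2,130 shared equally gives $710 per tenant.
Remainder $5,250 by floor area (total 20,489): Unit PH1 2,244.11 → $2,240; Unit PH2 1,893.32 → $1,890; Unit 1B 1,112.57 → $1,110.
Rounding difference +$10 on remainder applied to Unit PH1.
Totals: Unit PH1 $710 + $2,250 = $2,960; Unit PH2 $710 + $1,890 = $2,600; Unit 1B $710 + $1,110 = $1,820.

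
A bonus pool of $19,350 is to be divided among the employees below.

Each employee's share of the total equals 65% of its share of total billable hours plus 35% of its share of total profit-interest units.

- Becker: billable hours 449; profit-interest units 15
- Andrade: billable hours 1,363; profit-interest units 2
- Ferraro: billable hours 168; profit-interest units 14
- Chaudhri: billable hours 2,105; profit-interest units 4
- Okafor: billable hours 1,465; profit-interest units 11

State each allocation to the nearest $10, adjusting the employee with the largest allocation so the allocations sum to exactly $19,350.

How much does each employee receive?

Becker: $3,230 | Andrade: $3,380 | Ferraro: $2,440 | Chaudhri: $5,360 | Okafor: $4,940

Billable hours total 5,550; profit-interest units total 46.
Composite weights (65% billable hours + 35% profit-interest units): Becker 0.1667; Andrade 0.1748; Ferraro 0.1262; Chaudhri 0.2770; Okafor 0.2553.
Raw shares: Becker 3,225.95; Andrade 3,383.31; Ferraro 2,441.92; Chaudhri 5,359.30; Okafor 4,939.52.
After rounding ($10): Becker $3,230; Andrade $3,380; Ferraro $2,440; Chaudhri $5,360; Okafor $4,940. Sum = $19,350.
Sum already equals the total — no adjustment.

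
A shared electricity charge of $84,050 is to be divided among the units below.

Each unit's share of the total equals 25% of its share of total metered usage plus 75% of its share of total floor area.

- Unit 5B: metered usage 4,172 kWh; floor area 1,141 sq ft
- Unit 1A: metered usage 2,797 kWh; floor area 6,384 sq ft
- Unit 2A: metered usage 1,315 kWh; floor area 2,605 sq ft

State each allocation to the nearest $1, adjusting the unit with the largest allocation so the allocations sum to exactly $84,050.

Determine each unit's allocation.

Unit 5B: $17,683; Unit 1A: $46,821; Unit 2A: $19,546

Metered usage total 8,284; floor area total 10,130.
Blended shares (25% metered usage + 75% floor area): Unit 5B 0.2104; Unit 1A 0.5571; Unit 2A 0.2326.
Raw shares: Unit 5B 17,682.62; Unit 1A 46,821.33; Unit 2A 19,546.05.
Rounded to nearest $1: Unit 5B $17,683; Unit 1A $46,821; Unit 2A $19,546. Sum = $84,050.
Sum already equals the total — no adjustment.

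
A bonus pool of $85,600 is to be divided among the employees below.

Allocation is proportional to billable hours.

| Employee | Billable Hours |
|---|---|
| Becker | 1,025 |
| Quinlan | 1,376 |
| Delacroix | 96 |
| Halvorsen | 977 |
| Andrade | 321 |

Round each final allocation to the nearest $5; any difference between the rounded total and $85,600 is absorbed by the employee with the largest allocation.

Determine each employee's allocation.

Becker: $23,120 | Quinlan: $31,040 | Delacroix: $2,165 | Halvorsen: $22,035 | Andrade: $7,240

Billable hours total: 3,795.
Unrounded shares: Becker 1,025/3,795 × $85,600 = 23,119.89; Quinlan 1,376/3,795 × $85,600 = 31,037.05; Delacroix 96/3,795 × $85,600 = 2,165.38; Halvorsen 977/3,795 × $85,600 = 22,037.21; Andrade 321/3,795 × $85,600 = 7,240.47.
Rounded to nearest $5: Becker $23,120; Quinlan $31,035; Delacroix $2,165; Halvorsen $22,035; Andrade $7,240. Sum = $85,595.
Difference $85,600 − $85,595 = +$5 applied to largest allocation (Quinlan): Quinlan becomes $31,040.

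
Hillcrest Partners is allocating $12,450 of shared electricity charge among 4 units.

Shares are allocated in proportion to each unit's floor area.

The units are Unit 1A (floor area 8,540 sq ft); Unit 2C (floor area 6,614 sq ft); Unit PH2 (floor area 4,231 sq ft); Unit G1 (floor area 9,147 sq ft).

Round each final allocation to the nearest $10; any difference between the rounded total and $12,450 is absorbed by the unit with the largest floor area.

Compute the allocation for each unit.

Unit 1A: $3,730 · Unit 2C: $2,890 · Unit PH2: $1,850 · Unit G1: $3,980

Floor area total: 28,532.
Pro-rata amounts: Unit 1A 8,540/28,532 × $12,450 = 3,726.45; Unit 2C 6,614/28,532 × $12,450 = 2,886.03; Unit PH2 4,231/28,532 × $12,450 = 1,846.21; Unit G1 9,147/28,532 × $12,450 = 3,991.31.
At nearest $10: Unit 1A $3,730; Unit 2C $2,890; Unit PH2 $1,850; Unit G1 $3,990. Sum = $12,460.
Difference $12,450 − $12,460 = −$10 applied to largest floor area (Unit G1): Unit G1 becomes $3,980.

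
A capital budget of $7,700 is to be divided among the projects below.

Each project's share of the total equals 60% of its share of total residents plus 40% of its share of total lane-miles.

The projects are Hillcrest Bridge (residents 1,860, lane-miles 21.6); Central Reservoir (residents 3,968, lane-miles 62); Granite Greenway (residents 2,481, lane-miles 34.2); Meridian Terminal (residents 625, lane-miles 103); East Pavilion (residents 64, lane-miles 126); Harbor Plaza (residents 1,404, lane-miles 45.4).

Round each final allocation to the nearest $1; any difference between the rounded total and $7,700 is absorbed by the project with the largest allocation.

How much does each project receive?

Hillcrest Bridge: $996 · Central Reservoir: $2,249 · Granite Greenway: $1,371 · Meridian Terminal: $1,086 · East Pavilion: $1,018 · Harbor Plaza: $980

Totals — residents 10,402, lane-miles 392.2.
Combined weights (60% residents + 40% lane-miles): Hillcrest Bridge 0.1293; Central Reservoir 0.2921; Granite Greenway 0.1780; Meridian Terminal 0.1411; East Pavilion 0.1322; Harbor Plaza 0.1273.
Proportional shares: Hillcrest Bridge 995.74; Central Reservoir 2,249.26; Granite Greenway 1,370.502; Meridian Terminal 1,086.46; East Pavilion 1,017.92; Harbor Plaza 980.11.
Rounded to nearest $1: Hillcrest Bridge $996; Central Reservoir $2,249; Granite Greenway $1,371; Meridian Terminal $1,086; East Pavilion $1,018; Harbor Plaza $980. Sum = $7,700.
No rounding difference to absorb.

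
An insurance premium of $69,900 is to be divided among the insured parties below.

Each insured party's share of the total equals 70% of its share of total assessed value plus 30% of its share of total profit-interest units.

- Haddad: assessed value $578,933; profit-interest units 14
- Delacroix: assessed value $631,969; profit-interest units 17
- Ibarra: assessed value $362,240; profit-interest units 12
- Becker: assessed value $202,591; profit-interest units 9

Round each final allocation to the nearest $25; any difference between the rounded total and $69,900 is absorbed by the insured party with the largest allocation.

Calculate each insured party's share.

Haddad: $21,600; Delacroix: $24,275; Ibarra: $14,825; Becker: $9,200

Assessed value total 1,775,733; profit-interest units total 52.
Combined weights (70% assessed value + 30% profit-interest units): Haddad 0.3090; Delacroix 0.3472; Ibarra 0.2120; Becker 0.1318.
Raw shares: Haddad 21,598.16; Delacroix 24,269.37; Ibarra 14,820.69; Becker 9,211.78.
Rounded to nearest $25: Haddad $21,600; Delacroix $24,275; Ibarra $14,825; Becker $9,200. Sum = $69,900.
Rounded total matches; no reconciliation needed.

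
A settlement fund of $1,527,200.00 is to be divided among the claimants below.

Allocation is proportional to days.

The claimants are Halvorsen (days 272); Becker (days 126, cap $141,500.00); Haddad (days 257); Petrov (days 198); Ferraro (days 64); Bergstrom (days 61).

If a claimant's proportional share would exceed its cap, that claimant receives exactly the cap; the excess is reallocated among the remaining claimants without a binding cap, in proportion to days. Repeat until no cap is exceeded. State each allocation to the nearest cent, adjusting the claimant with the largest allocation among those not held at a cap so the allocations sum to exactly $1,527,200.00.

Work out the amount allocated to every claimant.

Days total: 978.
Pro-rata shares before constraints: Halvorsen 424,742.7403; Becker 196,755.8282; Haddad 401,319.4274; Petrov 309,187.7301; Ferraro 99,939.4683; Bergstrom 95,254.8057.
Held at cap: Becker ($141,500.00); balance $1,385,700.00 reallocated over remaining days 852.
Shares after redistribution: Halvorsen 442,383.0986 → $442,383.10; Haddad 417,986.9718 → $417,986.97; Petrov 322,028.8732 → $322,028.87; Ferraro 104,090.1408 → $104,090.14; Bergstrom 99,210.9155 → $99,210.92.

Halvorsen: $442,383.10 | Becker: $141,500.00 | Haddad: $417,986.97 | Petrov: $322,028.87 | Ferraro: $104,090.14 | Bergstrom: $99,210.92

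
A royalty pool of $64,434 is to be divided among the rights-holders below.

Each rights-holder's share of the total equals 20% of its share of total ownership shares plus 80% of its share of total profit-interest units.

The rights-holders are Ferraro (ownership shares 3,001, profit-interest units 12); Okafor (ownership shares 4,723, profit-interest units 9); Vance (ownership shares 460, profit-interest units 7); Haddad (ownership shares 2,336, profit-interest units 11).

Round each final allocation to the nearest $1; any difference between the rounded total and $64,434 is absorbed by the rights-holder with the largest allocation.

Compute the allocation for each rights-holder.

Ownership shares total 10,520; profit-interest units total 39.
Combined weights (20% ownership shares + 80% profit-interest units): Ferraro 0.3032; Okafor 0.2744; Vance 0.1523; Haddad 0.2701.
Unrounded shares: Ferraro 19,536.84; Okafor 17,681.09; Vance 9,815.55; Haddad 17,400.51.
At nearest $1: Ferraro $19,537; Okafor $17,681; Vance $9,816; Haddad $17,401. Sum = $64,435.
Difference $64,434 − $64,435 = −$1 applied to largest allocation (Ferraro): Ferraro becomes $19,536.

Ferraro: $19,536 · Okafor: $17,681 · Vance: $9,816 · Haddad: $17,401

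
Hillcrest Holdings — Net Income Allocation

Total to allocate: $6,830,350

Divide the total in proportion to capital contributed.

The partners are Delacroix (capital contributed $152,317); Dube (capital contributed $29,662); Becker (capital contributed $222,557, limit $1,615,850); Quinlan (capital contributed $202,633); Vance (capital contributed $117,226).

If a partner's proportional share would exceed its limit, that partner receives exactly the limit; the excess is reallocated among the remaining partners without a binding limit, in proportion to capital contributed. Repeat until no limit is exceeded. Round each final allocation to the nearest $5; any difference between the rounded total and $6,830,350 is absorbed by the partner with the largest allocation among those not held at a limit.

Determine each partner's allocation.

Delacroix: $1,582,695 | Dube: $308,210 | Becker: $1,615,850 | Quinlan: $2,105,525 | Vance: $1,218,070

Combined capital contributed = 724,395.
Proportional shares (ignoring caps): Delacroix 1,436,203.21; Dube 279,684.21; Becker 2,098,499.03; Quinlan 1,910,634.82; Vance 1,105,328.74.
Capped: Becker ($1,615,850); remaining pool $5,214,500 reallocated over remaining capital contributed 501,838.
Redistributed shares: Delacroix 1,582,696.00 → $1,582,695; Dube 308,212.01 → $308,210; Quinlan 2,105,519.67 → $2,105,520; Vance 1,218,072.32 → $1,218,070.
Rounding difference +$5 applied to Quinlan → $2,105,525.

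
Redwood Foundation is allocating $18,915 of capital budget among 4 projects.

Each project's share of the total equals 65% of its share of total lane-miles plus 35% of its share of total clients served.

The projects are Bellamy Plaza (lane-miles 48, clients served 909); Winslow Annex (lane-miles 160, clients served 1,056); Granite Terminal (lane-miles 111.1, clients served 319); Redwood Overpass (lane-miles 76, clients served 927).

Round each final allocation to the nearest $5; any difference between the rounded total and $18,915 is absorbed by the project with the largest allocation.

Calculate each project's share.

Lane-miles total 395.1; clients served total 3,211.
Blended shares (65% lane-miles + 35% clients served): Bellamy Plaza 0.1780; Winslow Annex 0.3783; Granite Terminal 0.2175; Redwood Overpass 0.2261.
Raw shares: Bellamy Plaza 3,367.79; Winslow Annex 7,156.09; Granite Terminal 4,114.91; Redwood Overpass 4,276.21.
At nearest $5: Bellamy Plaza $3,370; Winslow Annex $7,155; Granite Terminal $4,115; Redwood Overpass $4,275. Sum = $18,915.
No rounding difference to absorb.

Bellamy Plaza: $3,370; Winslow Annex: $7,155; Granite Terminal: $4,115; Redwood Overpass: $4,275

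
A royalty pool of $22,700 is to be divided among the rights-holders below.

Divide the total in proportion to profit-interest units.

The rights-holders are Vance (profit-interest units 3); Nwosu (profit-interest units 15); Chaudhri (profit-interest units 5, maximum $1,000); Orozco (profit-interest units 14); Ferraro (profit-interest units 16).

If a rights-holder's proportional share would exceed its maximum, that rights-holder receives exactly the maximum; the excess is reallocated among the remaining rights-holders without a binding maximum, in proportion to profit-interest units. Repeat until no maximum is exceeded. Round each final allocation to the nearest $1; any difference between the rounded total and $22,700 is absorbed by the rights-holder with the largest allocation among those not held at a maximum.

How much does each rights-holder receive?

Vance: $1,356 · Nwosu: $6,781 · Chaudhri: $1,000 · Orozco: $6,329 · Ferraro: $7,234

Sum of profit-interest units: 53.
Unconstrained shares: Vance 1,284.91; Nwosu 6,424.53; Chaudhri 2,141.51; Orozco 5,996.23; Ferraro 6,852.83.
Cap binds for Chaudhri ($1,000); remaining pool $21,700 reallocated over remaining profit-interest units 48.
Remaining shares: Vance 1,356.25 → $1,356; Nwosu 6,781.25 → $6,781; Orozco 6,329.17 → $6,329; Ferraro 7,233.33 → $7,233.
Rounding difference +$1 applied to Ferraro → $7,234.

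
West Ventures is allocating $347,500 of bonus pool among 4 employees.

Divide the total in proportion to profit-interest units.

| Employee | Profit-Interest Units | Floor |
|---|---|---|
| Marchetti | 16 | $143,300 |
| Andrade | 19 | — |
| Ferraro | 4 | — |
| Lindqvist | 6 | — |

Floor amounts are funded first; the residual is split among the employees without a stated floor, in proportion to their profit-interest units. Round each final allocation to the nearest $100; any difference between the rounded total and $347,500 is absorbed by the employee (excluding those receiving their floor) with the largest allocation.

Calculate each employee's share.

Marchetti: $143,300 · Andrade: $133,800 · Ferraro: $28,200 · Lindqvist: $42,200

Minimums first: Marchetti $143,300. Balance $204,200.
Balance split over remaining profit-interest units 29: Andrade 133,786.21 → $133,800; Ferraro 28,165.52 → $28,200; Lindqvist 42,248.28 → $42,200.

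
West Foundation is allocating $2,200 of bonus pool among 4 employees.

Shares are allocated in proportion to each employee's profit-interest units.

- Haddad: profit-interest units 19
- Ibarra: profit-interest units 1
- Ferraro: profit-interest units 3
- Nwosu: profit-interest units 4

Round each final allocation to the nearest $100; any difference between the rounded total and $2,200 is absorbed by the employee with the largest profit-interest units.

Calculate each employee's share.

Sum of profit-interest units: 27.
Pro-rata amounts: Haddad 19/27 × $2,200 = 1,548.15; Ibarra 1/27 × $2,200 = 81.48; Ferraro 3/27 × $2,200 = 244.44; Nwosu 4/27 × $2,200 = 325.93.
After rounding ($100): Haddad $1,500; Ibarra $100; Ferraro $200; Nwosu $300. Sum = $2,100.
Difference $2,200 − $2,100 = +$100 applied to largest profit-interest units (Haddad): Haddad becomes $1,600.

Haddad: $1,600 | Ibarra: $100 | Ferraro: $200 | Nwosu: $300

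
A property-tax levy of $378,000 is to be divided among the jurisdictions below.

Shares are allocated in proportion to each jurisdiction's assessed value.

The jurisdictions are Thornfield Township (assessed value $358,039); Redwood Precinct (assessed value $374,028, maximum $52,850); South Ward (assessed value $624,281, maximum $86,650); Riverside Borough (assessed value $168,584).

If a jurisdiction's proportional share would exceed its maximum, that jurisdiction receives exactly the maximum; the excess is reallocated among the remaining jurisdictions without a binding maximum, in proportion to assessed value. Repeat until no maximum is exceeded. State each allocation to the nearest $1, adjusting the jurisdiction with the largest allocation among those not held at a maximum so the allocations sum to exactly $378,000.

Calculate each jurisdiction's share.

Sum of assessed value: 1,524,932.
Proportional shares (ignoring caps): Thornfield Township 88,750.67; Redwood Precinct 92,714.03; South Ward 154,746.72; Riverside Borough 41,788.59.
Held at cap: Redwood Precinct ($52,850), South Ward ($86,650); residual $238,500 reallocated over remaining assessed value 526,623.
Remaining shares: Thornfield Township 162,150.73 → $162,151; Riverside Borough 76,349.27 → $76,349.

Thornfield Township: $162,151 | Redwood Precinct: $52,850 | South Ward: $86,650 | Riverside Borough: $76,349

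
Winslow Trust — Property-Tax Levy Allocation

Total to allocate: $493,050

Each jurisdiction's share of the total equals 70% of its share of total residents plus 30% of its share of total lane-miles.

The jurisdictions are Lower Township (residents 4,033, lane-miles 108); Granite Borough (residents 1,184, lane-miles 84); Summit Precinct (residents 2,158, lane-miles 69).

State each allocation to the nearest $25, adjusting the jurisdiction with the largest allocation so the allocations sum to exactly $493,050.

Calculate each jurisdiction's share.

Lower Township: $249,925; Granite Borough: $103,025; Summit Precinct: $140,100

Totals — residents 7,375, lane-miles 261.
Composite weights (70% residents + 30% lane-miles): Lower Township 0.5069; Granite Borough 0.2089; Summit Precinct 0.2841.
Proportional shares: Lower Township 249,942.40; Granite Borough 103,013.62; Summit Precinct 140,093.98.
Rounded to nearest $25: Lower Township $249,950; Granite Borough $103,025; Summit Precinct $140,100. Sum = $493,075.
Difference $493,050 − $493,075 = −$25 applied to largest allocation (Lower Township): Lower Township becomes $249,925.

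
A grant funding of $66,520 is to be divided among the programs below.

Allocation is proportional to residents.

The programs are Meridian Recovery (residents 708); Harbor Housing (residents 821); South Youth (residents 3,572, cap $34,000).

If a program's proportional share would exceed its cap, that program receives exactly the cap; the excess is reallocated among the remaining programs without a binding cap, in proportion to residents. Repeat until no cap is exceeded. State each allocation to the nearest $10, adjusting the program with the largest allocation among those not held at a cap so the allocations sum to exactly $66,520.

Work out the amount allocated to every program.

Sum of residents: 5,101.
Proportional shares (ignoring caps): Meridian Recovery 9,232.73; Harbor Housing 10,706.32; South Youth 46,580.95.
Cap binds for South Youth ($34,000); balance $32,520 reallocated over remaining residents 1,529.
Remaining shares: Meridian Recovery 15,058.31 → $15,060; Harbor Housing 17,461.69 → $17,460.

Meridian Recovery: $15,060 · Harbor Housing: $17,460 · South Youth: $34,000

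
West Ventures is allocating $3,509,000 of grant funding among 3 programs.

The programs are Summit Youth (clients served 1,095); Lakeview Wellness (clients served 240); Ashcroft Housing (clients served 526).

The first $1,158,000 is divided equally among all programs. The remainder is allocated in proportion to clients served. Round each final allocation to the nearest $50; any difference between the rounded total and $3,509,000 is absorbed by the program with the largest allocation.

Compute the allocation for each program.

$1,158,000 shared equally gives $386,000 per program.
Remainder $2,351,000 by clients served (total 1,861): Summit Youth 1,383,312.74 → $1,383,300; Lakeview Wellness 303,191.83 → $303,200; Ashcroft Housing 664,495.43 → $664,500.
Totals: Summit Youth $386,000 + $1,383,300 = $1,769,300; Lakeview Wellness $386,000 + $303,200 = $689,200; Ashcroft Housing $386,000 + $664,500 = $1,050,500.

Summit Youth: $1,769,300 · Lakeview Wellness: $689,200 · Ashcroft Housing: $1,050,500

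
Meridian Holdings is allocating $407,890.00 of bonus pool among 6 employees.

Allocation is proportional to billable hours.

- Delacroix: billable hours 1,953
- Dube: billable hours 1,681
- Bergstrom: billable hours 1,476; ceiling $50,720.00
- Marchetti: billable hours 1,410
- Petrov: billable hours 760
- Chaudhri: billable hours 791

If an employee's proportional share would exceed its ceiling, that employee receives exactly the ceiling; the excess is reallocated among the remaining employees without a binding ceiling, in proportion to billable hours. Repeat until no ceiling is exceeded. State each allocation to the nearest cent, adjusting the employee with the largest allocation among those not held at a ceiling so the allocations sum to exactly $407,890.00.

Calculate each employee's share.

Billable hours total: 8,071.
Pro-rata shares before constraints: Delacroix 98,700.1821; Dube 84,953.9202; Bergstrom 74,593.6860; Marchetti 71,258.1960; Petrov 38,408.6730; Chaudhri 39,975.3426.
Cap binds for Bergstrom ($50,720.00); remaining pool $357,170.00 reallocated over remaining billable hours 6,595.
Redistributed shares: Delacroix 105,769.9788 → $105,769.98; Dube 91,039.0857 → $91,039.09; Marchetti 76,362.3503 → $76,362.35; Petrov 41,159.8484 → $41,159.85; Chaudhri 42,838.7369 → $42,838.74.
Rounding difference −$0.01 applied to Delacroix → $105,769.97.

Delacroix: $105,769.97; Dube: $91,039.09; Bergstrom: $50,720.00; Marchetti: $76,362.35; Petrov: $41,159.85; Chaudhri: $42,838.74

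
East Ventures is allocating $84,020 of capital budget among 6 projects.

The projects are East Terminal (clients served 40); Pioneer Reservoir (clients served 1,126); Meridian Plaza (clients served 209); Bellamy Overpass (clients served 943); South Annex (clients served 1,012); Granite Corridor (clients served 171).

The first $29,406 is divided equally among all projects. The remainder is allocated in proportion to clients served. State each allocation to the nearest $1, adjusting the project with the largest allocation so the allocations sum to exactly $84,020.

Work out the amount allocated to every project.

East Terminal: $5,525 | Pioneer Reservoir: $22,466 | Meridian Plaza: $8,161 | Bellamy Overpass: $19,611 | South Annex: $20,688 | Granite Corridor: $7,569

$29,406 shared equally gives $4,901 per project.
Remainder $54,614 by clients served (total 3,501): East Terminal 623.98 → $624; Pioneer Reservoir 17,565.09 → $17,565; Meridian Plaza 3,260.30 → $3,260; Bellamy Overpass 14,710.37 → $14,710; South Annex 15,786.74 → $15,787; Granite Corridor 2,667.52 → $2,668.
Totals: East Terminal $4,901 + $624 = $5,525; Pioneer Reservoir $4,901 + $17,565 = $22,466; Meridian Plaza $4,901 + $3,260 = $8,161; Bellamy Overpass $4,901 + $14,710 = $19,611; South Annex $4,901 + $15,787 = $20,688; Granite Corridor $4,901 + $2,668 = $7,569.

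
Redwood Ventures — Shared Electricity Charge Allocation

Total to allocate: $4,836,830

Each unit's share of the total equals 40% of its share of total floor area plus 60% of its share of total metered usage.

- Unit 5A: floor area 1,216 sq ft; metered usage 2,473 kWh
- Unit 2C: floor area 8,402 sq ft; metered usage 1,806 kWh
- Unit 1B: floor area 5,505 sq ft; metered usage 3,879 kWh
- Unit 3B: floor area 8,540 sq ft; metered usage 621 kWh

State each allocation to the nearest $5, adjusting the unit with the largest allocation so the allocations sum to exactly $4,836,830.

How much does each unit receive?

Totals — floor area 23,663, metered usage 8,779.
Combined weights (40% floor area + 60% metered usage): Unit 5A 0.1896; Unit 2C 0.2655; Unit 1B 0.3582; Unit 3B 0.1868.
Unrounded shares: Unit 5A 916,928.84; Unit 2C 1,283,977.89; Unit 1B 1,732,390.92; Unit 3B 903,532.35.
After rounding ($5): Unit 5A $916,930; Unit 2C $1,283,980; Unit 1B $1,732,390; Unit 3B $903,530. Sum = $4,836,830.
Rounded total matches; no reconciliation needed.

Unit 5A: $916,930 | Unit 2C: $1,283,980 | Unit 1B: $1,732,390 | Unit 3B: $903,530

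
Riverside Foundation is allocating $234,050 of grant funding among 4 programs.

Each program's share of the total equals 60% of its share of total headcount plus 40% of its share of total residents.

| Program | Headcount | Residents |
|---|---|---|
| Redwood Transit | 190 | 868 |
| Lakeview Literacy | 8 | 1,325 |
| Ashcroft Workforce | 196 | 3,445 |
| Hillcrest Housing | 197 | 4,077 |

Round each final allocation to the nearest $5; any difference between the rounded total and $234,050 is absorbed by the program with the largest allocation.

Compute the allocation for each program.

Headcount total 591; residents total 9,715.
Blended shares (60% headcount + 40% residents): Redwood Transit 0.2286; Lakeview Literacy 0.0627; Ashcroft Workforce 0.3408; Hillcrest Housing 0.3679.
Unrounded shares: Redwood Transit 53,511.31; Lakeview Literacy 14,669.47; Ashcroft Workforce 79,770.63; Hillcrest Housing 86,098.60.
At nearest $5: Redwood Transit $53,510; Lakeview Literacy $14,670; Ashcroft Workforce $79,770; Hillcrest Housing $86,100. Sum = $234,050.
No rounding difference to absorb.

Redwood Transit: $53,510 | Lakeview Literacy: $14,670 | Ashcroft Workforce: $79,770 | Hillcrest Housing: $86,100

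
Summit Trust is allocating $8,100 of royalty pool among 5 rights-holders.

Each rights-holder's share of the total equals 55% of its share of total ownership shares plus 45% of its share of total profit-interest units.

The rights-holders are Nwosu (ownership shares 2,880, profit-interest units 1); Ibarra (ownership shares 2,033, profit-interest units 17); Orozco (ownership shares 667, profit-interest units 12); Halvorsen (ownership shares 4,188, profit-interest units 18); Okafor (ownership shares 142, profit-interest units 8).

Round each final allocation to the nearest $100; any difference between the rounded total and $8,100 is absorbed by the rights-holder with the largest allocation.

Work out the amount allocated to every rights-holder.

Nwosu: $1,400 | Ibarra: $2,000 | Orozco: $1,100 | Halvorsen: $3,000 | Okafor: $600

Totals — ownership shares 9,910, profit-interest units 56.
Composite weights (55% ownership shares + 45% profit-interest units): Nwosu 0.1679; Ibarra 0.2494; Orozco 0.1334; Halvorsen 0.3771; Okafor 0.0722.
Raw shares: Nwosu 1,359.78; Ibarra 2,020.44; Orozco 1,080.92; Halvorsen 3,054.31; Okafor 584.55.
Rounded to nearest $100: Nwosu $1,400; Ibarra $2,000; Orozco $1,100; Halvorsen $3,100; Okafor $600. Sum = $8,200.
Difference $8,100 − $8,200 = −$100 applied to largest allocation (Halvorsen): Halvorsen becomes $3,000.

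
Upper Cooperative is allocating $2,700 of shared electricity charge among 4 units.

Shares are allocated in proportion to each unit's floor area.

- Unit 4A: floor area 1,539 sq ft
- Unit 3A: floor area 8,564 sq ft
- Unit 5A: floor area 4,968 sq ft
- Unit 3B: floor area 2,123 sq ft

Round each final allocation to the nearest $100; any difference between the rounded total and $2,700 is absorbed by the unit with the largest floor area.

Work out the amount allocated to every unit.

Total floor area = 1,539 + 8,564 + 4,968 + 2,123 = 17,194.
Unrounded shares: Unit 4A 241.67; Unit 3A 1,344.82; Unit 5A 780.13; Unit 3B 333.38.
Rounded to nearest $100: Unit 4A $200; Unit 3A $1,300; Unit 5A $800; Unit 3B $300. Sum = $2,600.
Difference $2,700 − $2,600 = +$100 applied to largest floor area (Unit 3A): Unit 3A becomes $1,400.

Unit 4A: $200 · Unit 3A: $1,400 · Unit 5A: $800 · Unit 3B: $300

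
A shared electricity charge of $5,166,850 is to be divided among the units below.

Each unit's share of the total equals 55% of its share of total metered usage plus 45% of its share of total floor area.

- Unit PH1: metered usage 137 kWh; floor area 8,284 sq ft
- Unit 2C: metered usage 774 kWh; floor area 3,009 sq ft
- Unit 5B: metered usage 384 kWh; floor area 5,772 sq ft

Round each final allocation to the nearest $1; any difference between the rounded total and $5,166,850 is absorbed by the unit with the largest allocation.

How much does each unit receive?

Metered usage total 1,295; floor area total 17,065.
Composite weights (55% metered usage + 45% floor area): Unit PH1 0.2766; Unit 2C 0.4081; Unit 5B 0.3153.
Unrounded shares: Unit PH1 1,429,318.33; Unit 2C 2,108,449.32; Unit 5B 1,629,082.35.
Rounded to nearest $1: Unit PH1 $1,429,318; Unit 2C $2,108,449; Unit 5B $1,629,082. Sum = $5,166,849.
Difference $5,166,850 − $5,166,849 = +$1 applied to largest allocation (Unit 2C): Unit 2C becomes $2,108,450.

Unit PH1: $1,429,318 | Unit 2C: $2,108,450 | Unit 5B: $1,629,082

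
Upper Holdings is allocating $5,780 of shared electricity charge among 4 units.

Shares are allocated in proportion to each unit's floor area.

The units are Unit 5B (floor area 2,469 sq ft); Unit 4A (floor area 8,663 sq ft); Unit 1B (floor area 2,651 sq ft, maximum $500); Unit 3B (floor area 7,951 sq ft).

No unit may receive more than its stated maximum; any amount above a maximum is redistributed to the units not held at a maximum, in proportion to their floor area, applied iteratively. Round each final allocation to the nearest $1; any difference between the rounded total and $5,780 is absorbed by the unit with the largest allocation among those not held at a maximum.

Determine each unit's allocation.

Unit 5B: $683; Unit 4A: $2,397; Unit 1B: $500; Unit 3B: $2,200

Combined floor area = 21,734.
Pro-rata shares before constraints: Unit 5B 656.61; Unit 4A 2,303.86; Unit 1B 705.01; Unit 3B 2,114.51.
Held at cap: Unit 1B ($500); balance $5,280 reallocated over remaining floor area 19,083.
Redistributed shares: Unit 5B 683.14 → $683; Unit 4A 2,396.93 → $2,397; Unit 3B 2,199.93 → $2,200.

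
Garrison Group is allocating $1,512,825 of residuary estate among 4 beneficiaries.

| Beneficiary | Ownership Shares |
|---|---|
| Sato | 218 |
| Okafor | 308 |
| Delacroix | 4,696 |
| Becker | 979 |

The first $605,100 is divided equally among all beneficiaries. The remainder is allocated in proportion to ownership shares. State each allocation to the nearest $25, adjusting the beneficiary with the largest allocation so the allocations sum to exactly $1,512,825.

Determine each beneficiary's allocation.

First tranche $605,100 split equally: $151,275 each.
Remainder $907,725 by ownership shares (total 6,201): Sato 31,911.64 → $31,900; Okafor 45,086.16 → $45,075; Delacroix 687,417.61 → $687,425; Becker 143,309.59 → $143,300.
Rounding difference +$25 on remainder applied to Delacroix.
Totals: Sato $151,275 + $31,900 = $183,175; Okafor $151,275 + $45,075 = $196,350; Delacroix $151,275 + $687,450 = $838,725; Becker $151,275 + $143,300 = $294,575.

Sato: $183,175 | Okafor: $196,350 | Delacroix: $838,725 | Becker: $294,575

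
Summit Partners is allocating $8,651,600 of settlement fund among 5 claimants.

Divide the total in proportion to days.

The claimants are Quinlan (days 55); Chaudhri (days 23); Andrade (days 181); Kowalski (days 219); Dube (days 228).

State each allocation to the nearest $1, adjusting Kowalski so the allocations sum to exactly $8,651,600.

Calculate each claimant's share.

Quinlan: $673,992 · Chaudhri: $281,851 · Andrade: $2,218,045 · Kowalski: $2,683,711 · Dube: $2,794,001

Total days = 706.
Pro-rata amounts: Quinlan 55/706 × $8,651,600 = 673,991.501; Chaudhri 23/706 × $8,651,600 = 281,850.99; Andrade 181/706 × $8,651,600 = 2,218,044.76; Kowalski 219/706 × $8,651,600 = 2,683,711.61; Dube 228/706 × $8,651,600 = 2,794,001.13.
At nearest $1: Quinlan $673,992; Chaudhri $281,851; Andrade $2,218,045; Kowalski $2,683,712; Dube $2,794,001. Sum = $8,651,601.
Difference $8,651,600 − $8,651,601 = −$1 applied to Kowalski: Kowalski becomes $2,683,711.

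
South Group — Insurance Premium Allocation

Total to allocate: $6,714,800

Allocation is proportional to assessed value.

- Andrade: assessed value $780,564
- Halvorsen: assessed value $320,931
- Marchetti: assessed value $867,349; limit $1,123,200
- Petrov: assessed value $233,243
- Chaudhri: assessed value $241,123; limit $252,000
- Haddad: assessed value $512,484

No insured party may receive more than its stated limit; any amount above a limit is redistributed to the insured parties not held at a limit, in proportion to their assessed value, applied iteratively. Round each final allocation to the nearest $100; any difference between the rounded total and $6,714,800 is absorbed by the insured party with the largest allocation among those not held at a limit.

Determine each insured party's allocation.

Andrade: $2,256,300; Halvorsen: $927,700; Marchetti: $1,123,200; Petrov: $674,200; Chaudhri: $252,000; Haddad: $1,481,400

Combined assessed value = 2,955,694.
Unconstrained shares: Andrade 1,773,299.65; Halvorsen 729,096.95; Marchetti 1,970,459.41; Petrov 529,885.74; Chaudhri 547,787.67; Haddad 1,164,270.58.
Held at cap: Marchetti ($1,123,200), Chaudhri ($252,000); residual $5,339,600 reallocated over remaining assessed value 1,847,222.
Remaining shares: Andrade 2,256,306.79 → $2,256,300; Halvorsen 927,686.64 → $927,700; Petrov 674,214.75 → $674,200; Haddad 1,481,391.82 → $1,481,400.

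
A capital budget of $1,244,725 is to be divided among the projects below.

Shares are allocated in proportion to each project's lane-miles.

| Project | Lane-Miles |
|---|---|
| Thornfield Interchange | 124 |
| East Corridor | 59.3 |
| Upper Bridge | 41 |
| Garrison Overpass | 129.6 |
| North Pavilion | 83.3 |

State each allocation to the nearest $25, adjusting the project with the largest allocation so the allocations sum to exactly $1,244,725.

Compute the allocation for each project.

Sum of lane-miles: 437.2.
Raw shares: Thornfield Interchange 124/437.2 × $1,244,725 = 353,032.71; East Corridor 59.3/437.2 × $1,244,725 = 168,829.35; Upper Bridge 41/437.2 × $1,244,725 = 116,728.56; Garrison Overpass 129.6/437.2 × $1,244,725 = 368,976.12; North Pavilion 83.3/437.2 × $1,244,725 = 237,158.26.
After rounding ($25): Thornfield Interchange $353,025; East Corridor $168,825; Upper Bridge $116,725; Garrison Overpass $368,975; North Pavilion $237,150. Sum = $1,244,700.
Difference $1,244,725 − $1,244,700 = +$25 applied to largest allocation (Garrison Overpass): Garrison Overpass becomes $369,000.

Thornfield Interchange: $353,025; East Corridor: $168,825; Upper Bridge: $116,725; Garrison Overpass: $369,000; North Pavilion: $237,150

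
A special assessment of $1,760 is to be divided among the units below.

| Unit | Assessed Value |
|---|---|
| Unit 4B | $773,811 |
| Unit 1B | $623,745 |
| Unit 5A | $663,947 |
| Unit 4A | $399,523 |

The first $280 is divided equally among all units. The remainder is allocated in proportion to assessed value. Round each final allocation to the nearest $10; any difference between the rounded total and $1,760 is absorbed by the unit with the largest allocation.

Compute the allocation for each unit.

Unit 4B: $530 · Unit 1B: $450 · Unit 5A: $470 · Unit 4A: $310

First tranche $280 split equally: $70 each.
Remainder $1,480 by assessed value (total 2,461,026): Unit 4B 465.35 → $470; Unit 1B 375.10 → $380; Unit 5A 399.28 → $400; Unit 4A 240.26 → $240.
Rounding difference −$10 on remainder applied to Unit 4B.
Totals: Unit 4B $70 + $460 = $530; Unit 1B $70 + $380 = $450; Unit 5A $70 + $400 = $470; Unit 4A $70 + $240 = $310.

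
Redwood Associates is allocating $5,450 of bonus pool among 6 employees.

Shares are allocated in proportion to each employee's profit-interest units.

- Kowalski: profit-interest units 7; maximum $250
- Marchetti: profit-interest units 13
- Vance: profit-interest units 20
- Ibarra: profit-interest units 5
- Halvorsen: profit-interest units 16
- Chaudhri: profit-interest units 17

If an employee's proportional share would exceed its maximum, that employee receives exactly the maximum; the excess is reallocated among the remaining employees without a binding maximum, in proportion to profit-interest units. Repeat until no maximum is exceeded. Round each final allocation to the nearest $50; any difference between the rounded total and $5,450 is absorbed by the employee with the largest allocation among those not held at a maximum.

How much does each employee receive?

Profit-interest units total: 78.
Proportional shares (ignoring caps): Kowalski 489.10; Marchetti 908.33; Vance 1,397.44; Ibarra 349.36; Halvorsen 1,117.95; Chaudhri 1,187.82.
Capped: Kowalski ($250); residual $5,200 reallocated over remaining profit-interest units 71.
Shares after redistribution: Marchetti 952.11 → $950; Vance 1,464.79 → $1,450; Ibarra 366.20 → $350; Halvorsen 1,171.83 → $1,150; Chaudhri 1,245.07 → $1,250.
Rounding difference +$50 applied to Vance → $1,500.

Kowalski: $250; Marchetti: $950; Vance: $1,500; Ibarra: $350; Halvorsen: $1,150; Chaudhri: $1,250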